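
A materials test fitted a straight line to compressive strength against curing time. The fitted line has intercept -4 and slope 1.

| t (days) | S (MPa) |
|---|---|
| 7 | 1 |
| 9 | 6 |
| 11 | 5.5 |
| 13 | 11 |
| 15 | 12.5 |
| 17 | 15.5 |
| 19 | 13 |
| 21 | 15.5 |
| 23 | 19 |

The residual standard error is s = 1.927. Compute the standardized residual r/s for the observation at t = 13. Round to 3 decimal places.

1.038

ŷ = -4 + 13 = 9
r = 11 − 9 = 2
r/s = 2 / 1.927 = 1.038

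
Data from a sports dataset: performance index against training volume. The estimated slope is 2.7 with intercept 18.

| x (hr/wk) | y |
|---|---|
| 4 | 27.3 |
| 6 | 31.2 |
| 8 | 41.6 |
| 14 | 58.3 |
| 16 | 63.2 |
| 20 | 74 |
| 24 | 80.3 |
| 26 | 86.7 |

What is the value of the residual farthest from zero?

x=4: ŷ = 18 + 2.7·4 = 28.8; e = 27.3 − 28.8 = -1.5
x=6: ŷ = 18 + 2.7·6 = 34.2; e = 31.2 − 34.2 = -3
x=8: ŷ = 18 + 2.7·8 = 39.6; e = 41.6 − 39.6 = 2
x=14: ŷ = 18 + 2.7·14 = 55.8; e = 58.3 − 55.8 = 2.5
x=16: ŷ = 18 + 2.7·16 = 61.2; e = 63.2 − 61.2 = 2
x=20: ŷ = 18 + 2.7·20 = 72; e = 74 − 72 = 2
x=24: ŷ = 18 + 2.7·24 = 82.8; e = 80.3 − 82.8 = -2.5
x=26: ŷ = 18 + 2.7·26 = 88.2; e = 86.7 − 88.2 = -1.5
Largest |e| is 3 at x = 6, residual -3.

e = -3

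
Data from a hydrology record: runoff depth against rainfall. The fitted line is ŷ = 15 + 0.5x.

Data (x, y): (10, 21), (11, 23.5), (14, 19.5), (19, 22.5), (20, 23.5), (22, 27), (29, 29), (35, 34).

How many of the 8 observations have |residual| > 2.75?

1

x=10: ŷ = 15 + 0.5·10 = 20; r = 21 − 20 = 1
x=11: ŷ = 15 + 0.5·11 = 20.5; r = 23.5 − 20.5 = 3
x=14: ŷ = 15 + 0.5·14 = 22; r = 19.5 − 22 = -2.5
x=19: ŷ = 15 + 0.5·19 = 24.5; r = 22.5 − 24.5 = -2
x=20: ŷ = 15 + 0.5·20 = 25; r = 23.5 − 25 = -1.5
x=22: ŷ = 15 + 0.5·22 = 26; r = 27 − 26 = 1
x=29: ŷ = 15 + 0.5·29 = 29.5; r = 29 − 29.5 = -0.5
x=35: ŷ = 15 + 0.5·35 = 32.5; r = 34 − 32.5 = 1.5
|r| > 2.75: x=11 (|r|=3) → 1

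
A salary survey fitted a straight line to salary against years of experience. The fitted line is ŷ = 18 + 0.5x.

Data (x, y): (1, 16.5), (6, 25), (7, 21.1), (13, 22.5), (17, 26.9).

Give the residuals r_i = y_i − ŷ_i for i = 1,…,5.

x=1: ŷ = 18 + 0.5·1 = 18.5; r = 16.5 − 18.5 = -2
x=6: ŷ = 18 + 0.5·6 = 21; r = 25 − 21 = 4
x=7: ŷ = 18 + 0.5·7 = 21.5; r = 21.1 − 21.5 = -0.4
x=13: ŷ = 18 + 0.5·13 = 24.5; r = 22.5 − 24.5 = -2
x=17: ŷ = 18 + 0.5·17 = 26.5; r = 26.9 − 26.5 = 0.4

-2, 4, -0.4, -2, 0.4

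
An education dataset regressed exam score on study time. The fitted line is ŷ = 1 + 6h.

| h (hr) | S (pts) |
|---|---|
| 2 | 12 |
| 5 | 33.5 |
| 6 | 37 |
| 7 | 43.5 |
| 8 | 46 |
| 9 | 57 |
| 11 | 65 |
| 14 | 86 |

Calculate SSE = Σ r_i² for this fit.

h=2: ŷ = 1 + 6·2 = 13; r = 12 − 13 = -1
h=5: ŷ = 1 + 6·5 = 31; r = 33.5 − 31 = 2.5
h=6: ŷ = 1 + 6·6 = 37; r = 37 − 37 = 0
h=7: ŷ = 1 + 6·7 = 43; r = 43.5 − 43 = 0.5
h=8: ŷ = 1 + 6·8 = 49; r = 46 − 49 = -3
h=9: ŷ = 1 + 6·9 = 55; r = 57 − 55 = 2
h=11: ŷ = 1 + 6·11 = 67; r = 65 − 67 = -2
h=14: ŷ = 1 + 6·14 = 85; r = 86 − 85 = 1
SSE = 1 + 6.25 + 0 + 0.25 + 9 + 4 + 4 + 1 = 25.5

SSE = 25.5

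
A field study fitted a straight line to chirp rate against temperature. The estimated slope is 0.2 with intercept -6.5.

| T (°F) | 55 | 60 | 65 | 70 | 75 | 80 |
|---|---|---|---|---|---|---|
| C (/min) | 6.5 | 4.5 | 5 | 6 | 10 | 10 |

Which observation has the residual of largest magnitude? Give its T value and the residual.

T=55: ŷ = -6.5 + 0.2·55 = 4.5; e = 6.5 − 4.5 = 2
T=60: ŷ = -6.5 + 0.2·60 = 5.5; e = 4.5 − 5.5 = -1
T=65: ŷ = -6.5 + 0.2·65 = 6.5; e = 5 − 6.5 = -1.5
T=70: ŷ = -6.5 + 0.2·70 = 7.5; e = 6 − 7.5 = -1.5
T=75: ŷ = -6.5 + 0.2·75 = 8.5; e = 10 − 8.5 = 1.5
T=80: ŷ = -6.5 + 0.2·80 = 9.5; e = 10 − 9.5 = 0.5
Largest |e| is 2 at T = 55, residual 2.

T = 55, e = 2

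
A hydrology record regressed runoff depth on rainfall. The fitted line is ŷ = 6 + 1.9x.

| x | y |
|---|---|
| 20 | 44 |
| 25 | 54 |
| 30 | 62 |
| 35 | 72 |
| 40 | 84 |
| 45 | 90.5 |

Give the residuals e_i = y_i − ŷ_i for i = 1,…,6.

0, 0.5, -1, -0.5, 2, -1

x=20: ŷ = 6 + 1.9·20 = 44; e = 44 − 44 = 0
x=25: ŷ = 6 + 1.9·25 = 53.5; e = 54 − 53.5 = 0.5
x=30: ŷ = 6 + 1.9·30 = 63; e = 62 − 63 = -1
x=35: ŷ = 6 + 1.9·35 = 72.5; e = 72 − 72.5 = -0.5
x=40: ŷ = 6 + 1.9·40 = 82; e = 84 − 82 = 2
x=45: ŷ = 6 + 1.9·45 = 91.5; e = 90.5 − 91.5 = -1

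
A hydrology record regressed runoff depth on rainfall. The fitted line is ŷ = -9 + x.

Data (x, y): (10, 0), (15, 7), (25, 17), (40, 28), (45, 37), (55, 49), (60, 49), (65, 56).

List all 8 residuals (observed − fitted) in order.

-1, 1, 1, -3, 1, 3, -2, 0

x=10: ŷ = -9 + 10 = 1; e = 0 − 1 = -1
x=15: ŷ = -9 + 15 = 6; e = 7 − 6 = 1
x=25: ŷ = -9 + 25 = 16; e = 17 − 16 = 1
x=40: ŷ = -9 + 40 = 31; e = 28 − 31 = -3
x=45: ŷ = -9 + 45 = 36; e = 37 − 36 = 1
x=55: ŷ = -9 + 55 = 46; e = 49 − 46 = 3
x=60: ŷ = -9 + 60 = 51; e = 49 − 51 = -2
x=65: ŷ = -9 + 65 = 56; e = 56 − 56 = 0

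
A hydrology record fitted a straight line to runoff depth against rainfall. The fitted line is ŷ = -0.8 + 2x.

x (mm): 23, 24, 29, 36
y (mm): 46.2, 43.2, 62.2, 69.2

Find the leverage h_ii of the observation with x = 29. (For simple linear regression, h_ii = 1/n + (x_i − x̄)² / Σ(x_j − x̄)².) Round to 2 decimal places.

h = 0.26

x̄ = (23 + 24 + 29 + 36)/4 = 28
Σ(x − x̄)² = 25 + 16 + 1 + 64 = 106
h = 1/4 + (1)²/106 = 0.25 + 0.00943396 = 0.26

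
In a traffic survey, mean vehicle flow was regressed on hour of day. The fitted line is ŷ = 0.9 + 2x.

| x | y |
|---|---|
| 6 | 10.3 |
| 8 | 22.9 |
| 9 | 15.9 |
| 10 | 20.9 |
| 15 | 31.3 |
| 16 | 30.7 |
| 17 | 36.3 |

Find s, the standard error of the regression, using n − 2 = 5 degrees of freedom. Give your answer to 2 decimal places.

x=6: ŷ = 0.9 + 2·6 = 12.9; e = 10.3 − 12.9 = -2.6
x=8: ŷ = 0.9 + 2·8 = 16.9; e = 22.9 − 16.9 = 6
x=9: ŷ = 0.9 + 2·9 = 18.9; e = 15.9 − 18.9 = -3
x=10: ŷ = 0.9 + 2·10 = 20.9; e = 20.9 − 20.9 = 0
x=15: ŷ = 0.9 + 2·15 = 30.9; e = 31.3 − 30.9 = 0.4
x=16: ŷ = 0.9 + 2·16 = 32.9; e = 30.7 − 32.9 = -2.2
x=17: ŷ = 0.9 + 2·17 = 34.9; e = 36.3 − 34.9 = 1.4
SSE = 6.76 + 36 + 9 + 0 + 0.16 + 4.84 + 1.96 = 58.72
s = √(58.72/5) = √11.744 ≈ 3.43

s = 3.43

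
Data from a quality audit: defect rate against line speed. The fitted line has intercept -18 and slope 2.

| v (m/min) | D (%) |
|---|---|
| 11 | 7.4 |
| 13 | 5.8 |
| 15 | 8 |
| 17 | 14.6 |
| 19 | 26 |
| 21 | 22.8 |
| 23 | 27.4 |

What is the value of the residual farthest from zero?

e = 6

v=11: ŷ = -18 + 2·11 = 4; e = 7.4 − 4 = 3.4
v=13: ŷ = -18 + 2·13 = 8; e = 5.8 − 8 = -2.2
v=15: ŷ = -18 + 2·15 = 12; e = 8 − 12 = -4
v=17: ŷ = -18 + 2·17 = 16; e = 14.6 − 16 = -1.4
v=19: ŷ = -18 + 2·19 = 20; e = 26 − 20 = 6
v=21: ŷ = -18 + 2·21 = 24; e = 22.8 − 24 = -1.2
v=23: ŷ = -18 + 2·23 = 28; e = 27.4 − 28 = -0.6
Largest |e| is 6 at v = 19, residual 6.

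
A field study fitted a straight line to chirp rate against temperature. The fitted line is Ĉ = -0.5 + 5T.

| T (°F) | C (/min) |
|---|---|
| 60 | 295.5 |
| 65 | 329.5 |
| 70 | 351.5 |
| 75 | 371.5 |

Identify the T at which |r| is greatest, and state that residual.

T=60: Ĉ = -0.5 + 5·60 = 299.5; r = 295.5 − 299.5 = -4
T=65: Ĉ = -0.5 + 5·65 = 324.5; r = 329.5 − 324.5 = 5
T=70: Ĉ = -0.5 + 5·70 = 349.5; r = 351.5 − 349.5 = 2
T=75: Ĉ = -0.5 + 5·75 = 374.5; r = 371.5 − 374.5 = -3
Largest |r| is 5 at T = 65, residual 5.

T = 65, r = 5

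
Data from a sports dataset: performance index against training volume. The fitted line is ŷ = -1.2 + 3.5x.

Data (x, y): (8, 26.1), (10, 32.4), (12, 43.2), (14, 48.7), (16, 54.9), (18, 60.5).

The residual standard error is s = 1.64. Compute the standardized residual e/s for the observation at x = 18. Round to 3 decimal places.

ŷ = -1.2 + 3.5·18 = 61.8
e = 60.5 − 61.8 = -1.3
e/s = -1.3 / 1.64 = -0.793

-0.793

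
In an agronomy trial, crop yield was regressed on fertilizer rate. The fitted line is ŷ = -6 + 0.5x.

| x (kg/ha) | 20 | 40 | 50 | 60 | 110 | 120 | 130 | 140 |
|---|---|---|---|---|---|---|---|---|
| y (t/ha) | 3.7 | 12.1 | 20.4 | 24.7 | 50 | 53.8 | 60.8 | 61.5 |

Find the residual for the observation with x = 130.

ŷ = -6 + 0.5·130 = 59
e = 60.8 − 59 = 1.8

e = 1.8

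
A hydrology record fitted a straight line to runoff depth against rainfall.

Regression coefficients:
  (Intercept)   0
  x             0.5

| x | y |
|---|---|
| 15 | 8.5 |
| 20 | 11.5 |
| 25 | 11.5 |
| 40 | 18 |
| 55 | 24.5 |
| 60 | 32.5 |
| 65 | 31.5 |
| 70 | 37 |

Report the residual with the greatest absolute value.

x=15: ŷ = 0.5·15 = 7.5; e = 8.5 − 7.5 = 1
x=20: ŷ = 0.5·20 = 10; e = 11.5 − 10 = 1.5
x=25: ŷ = 0.5·25 = 12.5; e = 11.5 − 12.5 = -1
x=40: ŷ = 0.5·40 = 20; e = 18 − 20 = -2
x=55: ŷ = 0.5·55 = 27.5; e = 24.5 − 27.5 = -3
x=60: ŷ = 0.5·60 = 30; e = 32.5 − 30 = 2.5
x=65: ŷ = 0.5·65 = 32.5; e = 31.5 − 32.5 = -1
x=70: ŷ = 0.5·70 = 35; e = 37 − 35 = 2
Largest |e| is 3 at x = 55, residual -3.

e = -3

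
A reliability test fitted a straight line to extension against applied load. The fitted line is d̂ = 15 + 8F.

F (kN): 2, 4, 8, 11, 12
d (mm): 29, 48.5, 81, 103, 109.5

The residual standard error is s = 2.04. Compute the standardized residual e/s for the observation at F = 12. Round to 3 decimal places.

d̂ = 15 + 8·12 = 111
e = 109.5 − 111 = -1.5
e/s = -1.5 / 2.04 = -0.735

-0.735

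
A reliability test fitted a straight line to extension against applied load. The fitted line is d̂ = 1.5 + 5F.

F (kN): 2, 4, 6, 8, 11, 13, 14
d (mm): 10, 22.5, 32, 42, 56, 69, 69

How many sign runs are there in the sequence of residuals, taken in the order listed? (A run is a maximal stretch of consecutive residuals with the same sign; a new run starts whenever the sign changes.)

F=2: d̂ = 1.5 + 5·2 = 11.5; e = 10 − 11.5 = -1.5
F=4: d̂ = 1.5 + 5·4 = 21.5; e = 22.5 − 21.5 = 1
F=6: d̂ = 1.5 + 5·6 = 31.5; e = 32 − 31.5 = 0.5
F=8: d̂ = 1.5 + 5·8 = 41.5; e = 42 − 41.5 = 0.5
F=11: d̂ = 1.5 + 5·11 = 56.5; e = 56 − 56.5 = -0.5
F=13: d̂ = 1.5 + 5·13 = 66.5; e = 69 − 66.5 = 2.5
F=14: d̂ = 1.5 + 5·14 = 71.5; e = 69 − 71.5 = -2.5
Signs: − + + + − + −
Runs: −×1, +×3, −×1, +×1, −×1 → 5

5 runs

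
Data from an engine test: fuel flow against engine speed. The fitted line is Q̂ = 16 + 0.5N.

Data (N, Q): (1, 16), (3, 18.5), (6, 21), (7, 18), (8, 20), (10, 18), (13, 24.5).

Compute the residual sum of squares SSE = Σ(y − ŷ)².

SSE = 20.5

N=1: Q̂ = 16 + 0.5·1 = 16.5; e = 16 − 16.5 = -0.5
N=3: Q̂ = 16 + 0.5·3 = 17.5; e = 18.5 − 17.5 = 1
N=6: Q̂ = 16 + 0.5·6 = 19; e = 21 − 19 = 2
N=7: Q̂ = 16 + 0.5·7 = 19.5; e = 18 − 19.5 = -1.5
N=8: Q̂ = 16 + 0.5·8 = 20; e = 20 − 20 = 0
N=10: Q̂ = 16 + 0.5·10 = 21; e = 18 − 21 = -3
N=13: Q̂ = 16 + 0.5·13 = 22.5; e = 24.5 − 22.5 = 2
SSE = 0.25 + 1 + 4 + 2.25 + 0 + 9 + 4 = 20.5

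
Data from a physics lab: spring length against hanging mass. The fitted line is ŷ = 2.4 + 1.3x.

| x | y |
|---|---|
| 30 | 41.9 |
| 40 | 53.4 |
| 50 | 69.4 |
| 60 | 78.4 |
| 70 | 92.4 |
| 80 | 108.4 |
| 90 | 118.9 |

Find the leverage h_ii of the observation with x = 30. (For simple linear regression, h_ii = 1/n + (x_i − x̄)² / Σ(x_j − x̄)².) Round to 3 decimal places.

h = 0.464

x̄ = (30 + 40 + 50 + 60 + 70 + 80 + 90)/7 = 60
Σ(x − x̄)² = 900 + 400 + 100 + 0 + 100 + 400 + 900 = 2800
h = 1/7 + (-30)²/2800 = 0.142857 + 0.321429 = 0.464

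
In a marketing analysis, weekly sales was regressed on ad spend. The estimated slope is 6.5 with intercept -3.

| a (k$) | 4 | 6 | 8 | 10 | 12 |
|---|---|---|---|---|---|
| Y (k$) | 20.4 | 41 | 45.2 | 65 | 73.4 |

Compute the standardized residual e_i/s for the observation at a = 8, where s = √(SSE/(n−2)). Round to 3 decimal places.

a=4: ŷ = -3 + 6.5·4 = 23; e = 20.4 − 23 = -2.6
a=6: ŷ = -3 + 6.5·6 = 36; e = 41 − 36 = 5
a=8: ŷ = -3 + 6.5·8 = 49; e = 45.2 − 49 = -3.8
a=10: ŷ = -3 + 6.5·10 = 62; e = 65 − 62 = 3
a=12: ŷ = -3 + 6.5·12 = 75; e = 73.4 − 75 = -1.6
SSE = 6.76 + 25 + 14.44 + 9 + 2.56 = 57.76
s = √(57.76/3) = 4.38786
e/s = -3.8 / 4.38786 = -0.866

-0.866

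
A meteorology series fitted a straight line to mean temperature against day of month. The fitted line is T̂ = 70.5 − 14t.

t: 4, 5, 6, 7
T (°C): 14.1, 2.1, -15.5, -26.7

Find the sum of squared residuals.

SSE = 7.36

t=4: T̂ = 70.5 − 14·4 = 14.5; e = 14.1 − 14.5 = -0.4
t=5: T̂ = 70.5 − 14·5 = 0.5; e = 2.1 − 0.5 = 1.6
t=6: T̂ = 70.5 − 14·6 = -13.5; e = -15.5 − (-13.5) = -2
t=7: T̂ = 70.5 − 14·7 = -27.5; e = -26.7 − (-27.5) = 0.8
SSE = 0.16 + 2.56 + 4 + 0.64 = 7.36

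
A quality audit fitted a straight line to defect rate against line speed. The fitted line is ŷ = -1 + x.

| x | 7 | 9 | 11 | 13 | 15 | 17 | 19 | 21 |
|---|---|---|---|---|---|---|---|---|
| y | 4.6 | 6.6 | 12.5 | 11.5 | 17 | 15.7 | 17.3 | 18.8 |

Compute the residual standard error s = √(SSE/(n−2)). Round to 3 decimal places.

s = 1.890

x=7: ŷ = -1 + 7 = 6; e = 4.6 − 6 = -1.4
x=9: ŷ = -1 + 9 = 8; e = 6.6 − 8 = -1.4
x=11: ŷ = -1 + 11 = 10; e = 12.5 − 10 = 2.5
x=13: ŷ = -1 + 13 = 12; e = 11.5 − 12 = -0.5
x=15: ŷ = -1 + 15 = 14; e = 17 − 14 = 3
x=17: ŷ = -1 + 17 = 16; e = 15.7 − 16 = -0.3
x=19: ŷ = -1 + 19 = 18; e = 17.3 − 18 = -0.7
x=21: ŷ = -1 + 21 = 20; e = 18.8 − 20 = -1.2
SSE = 1.96 + 1.96 + 6.25 + 0.25 + 9 + 0.09 + 0.49 + 1.44 = 21.44
s = √(21.44/6) = √3.57333 ≈ 1.890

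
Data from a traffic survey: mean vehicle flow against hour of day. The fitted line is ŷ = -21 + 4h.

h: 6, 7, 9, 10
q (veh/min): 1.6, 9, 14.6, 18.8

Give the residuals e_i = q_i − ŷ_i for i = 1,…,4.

h=6: ŷ = -21 + 4·6 = 3; e = 1.6 − 3 = -1.4
h=7: ŷ = -21 + 4·7 = 7; e = 9 − 7 = 2
h=9: ŷ = -21 + 4·9 = 15; e = 14.6 − 15 = -0.4
h=10: ŷ = -21 + 4·10 = 19; e = 18.8 − 19 = -0.2

-1.4, 2, -0.4, -0.2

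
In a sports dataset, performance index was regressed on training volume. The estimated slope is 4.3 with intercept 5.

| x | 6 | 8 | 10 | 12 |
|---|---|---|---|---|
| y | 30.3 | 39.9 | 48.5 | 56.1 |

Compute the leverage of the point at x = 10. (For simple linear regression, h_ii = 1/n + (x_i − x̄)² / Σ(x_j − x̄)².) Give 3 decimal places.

h = 0.300

x̄ = (6 + 8 + 10 + 12)/4 = 9
Σ(x − x̄)² = 9 + 1 + 1 + 9 = 20
h = 1/4 + (1)²/20 = 0.25 + 0.05 = 0.300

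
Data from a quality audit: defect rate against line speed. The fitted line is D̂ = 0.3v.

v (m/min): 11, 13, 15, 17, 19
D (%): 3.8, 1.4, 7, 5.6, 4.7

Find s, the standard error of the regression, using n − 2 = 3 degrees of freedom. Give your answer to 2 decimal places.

s = 2.16

v=11: D̂ = 0.3·11 = 3.3; r = 3.8 − 3.3 = 0.5
v=13: D̂ = 0.3·13 = 3.9; r = 1.4 − 3.9 = -2.5
v=15: D̂ = 0.3·15 = 4.5; r = 7 − 4.5 = 2.5
v=17: D̂ = 0.3·17 = 5.1; r = 5.6 − 5.1 = 0.5
v=19: D̂ = 0.3·19 = 5.7; r = 4.7 − 5.7 = -1
SSE = 0.25 + 6.25 + 6.25 + 0.25 + 1 = 14
s = √(14/3) = √4.66667 ≈ 2.16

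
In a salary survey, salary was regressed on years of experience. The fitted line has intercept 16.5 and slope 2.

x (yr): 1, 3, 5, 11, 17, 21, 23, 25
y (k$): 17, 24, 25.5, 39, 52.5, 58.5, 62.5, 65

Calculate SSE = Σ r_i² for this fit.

SSE = 12

x=1: ŷ = 16.5 + 2·1 = 18.5; r = 17 − 18.5 = -1.5
x=3: ŷ = 16.5 + 2·3 = 22.5; r = 24 − 22.5 = 1.5
x=5: ŷ = 16.5 + 2·5 = 26.5; r = 25.5 − 26.5 = -1
x=11: ŷ = 16.5 + 2·11 = 38.5; r = 39 − 38.5 = 0.5
x=17: ŷ = 16.5 + 2·17 = 50.5; r = 52.5 − 50.5 = 2
x=21: ŷ = 16.5 + 2·21 = 58.5; r = 58.5 − 58.5 = 0
x=23: ŷ = 16.5 + 2·23 = 62.5; r = 62.5 − 62.5 = 0
x=25: ŷ = 16.5 + 2·25 = 66.5; r = 65 − 66.5 = -1.5
SSE = 2.25 + 2.25 + 1 + 0.25 + 4 + 0 + 0 + 2.25 = 12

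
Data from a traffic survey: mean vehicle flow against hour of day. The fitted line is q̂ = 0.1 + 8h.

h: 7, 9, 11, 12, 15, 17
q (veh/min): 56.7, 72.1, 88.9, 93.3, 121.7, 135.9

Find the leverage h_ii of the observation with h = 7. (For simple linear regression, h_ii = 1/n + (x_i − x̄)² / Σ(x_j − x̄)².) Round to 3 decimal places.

h = 0.506

h̄ = (7 + 9 + 11 + 12 + 15 + 17)/6 = 11.8333
Σ(h − h̄)² = 23.3611 + 8.02778 + 0.694444 + 0.0277778 + 10.0278 + 26.6944 = 68.8333
h = 1/6 + (-4.83333)²/68.8333 = 0.166667 + 0.339387 = 0.506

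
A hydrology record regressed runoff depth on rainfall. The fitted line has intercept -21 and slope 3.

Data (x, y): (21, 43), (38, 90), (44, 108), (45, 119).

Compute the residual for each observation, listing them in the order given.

1, -3, -3, 5

x=21: ŷ = -21 + 3·21 = 42; e = 43 − 42 = 1
x=38: ŷ = -21 + 3·38 = 93; e = 90 − 93 = -3
x=44: ŷ = -21 + 3·44 = 111; e = 108 − 111 = -3
x=45: ŷ = -21 + 3·45 = 114; e = 119 − 114 = 5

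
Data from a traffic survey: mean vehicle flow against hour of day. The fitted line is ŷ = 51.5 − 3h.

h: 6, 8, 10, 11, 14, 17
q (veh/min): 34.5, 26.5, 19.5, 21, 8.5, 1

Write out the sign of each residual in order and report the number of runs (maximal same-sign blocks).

h=6: ŷ = 51.5 − 3·6 = 33.5; e = 34.5 − 33.5 = 1
h=8: ŷ = 51.5 − 3·8 = 27.5; e = 26.5 − 27.5 = -1
h=10: ŷ = 51.5 − 3·10 = 21.5; e = 19.5 − 21.5 = -2
h=11: ŷ = 51.5 − 3·11 = 18.5; e = 21 − 18.5 = 2.5
h=14: ŷ = 51.5 − 3·14 = 9.5; e = 8.5 − 9.5 = -1
h=17: ŷ = 51.5 − 3·17 = 0.5; e = 1 − 0.5 = 0.5
Signs: + − − + − +
Runs: +×1, −×2, +×1, −×1, +×1 → 5

5 runs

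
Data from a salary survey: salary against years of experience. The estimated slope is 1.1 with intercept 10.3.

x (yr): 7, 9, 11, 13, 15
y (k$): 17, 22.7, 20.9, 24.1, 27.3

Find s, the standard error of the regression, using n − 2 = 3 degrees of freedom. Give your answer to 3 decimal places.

s = 1.826

x=7: ŷ = 10.3 + 1.1·7 = 18; e = 17 − 18 = -1
x=9: ŷ = 10.3 + 1.1·9 = 20.2; e = 22.7 − 20.2 = 2.5
x=11: ŷ = 10.3 + 1.1·11 = 22.4; e = 20.9 − 22.4 = -1.5
x=13: ŷ = 10.3 + 1.1·13 = 24.6; e = 24.1 − 24.6 = -0.5
x=15: ŷ = 10.3 + 1.1·15 = 26.8; e = 27.3 − 26.8 = 0.5
SSE = 1 + 6.25 + 2.25 + 0.25 + 0.25 = 10
s = √(10/3) = √3.33333 ≈ 1.826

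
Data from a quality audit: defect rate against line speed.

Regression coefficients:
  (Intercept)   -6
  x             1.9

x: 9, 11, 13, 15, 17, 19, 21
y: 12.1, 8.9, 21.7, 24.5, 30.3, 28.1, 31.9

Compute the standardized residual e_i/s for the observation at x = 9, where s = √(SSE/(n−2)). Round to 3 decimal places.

0.260

x=9: ŷ = -6 + 1.9·9 = 11.1; e = 12.1 − 11.1 = 1
x=11: ŷ = -6 + 1.9·11 = 14.9; e = 8.9 − 14.9 = -6
x=13: ŷ = -6 + 1.9·13 = 18.7; e = 21.7 − 18.7 = 3
x=15: ŷ = -6 + 1.9·15 = 22.5; e = 24.5 − 22.5 = 2
x=17: ŷ = -6 + 1.9·17 = 26.3; e = 30.3 − 26.3 = 4
x=19: ŷ = -6 + 1.9·19 = 30.1; e = 28.1 − 30.1 = -2
x=21: ŷ = -6 + 1.9·21 = 33.9; e = 31.9 − 33.9 = -2
SSE = 1 + 36 + 9 + 4 + 16 + 4 + 4 = 74
s = √(74/5) = 3.84708
e/s = 1 / 3.84708 = 0.260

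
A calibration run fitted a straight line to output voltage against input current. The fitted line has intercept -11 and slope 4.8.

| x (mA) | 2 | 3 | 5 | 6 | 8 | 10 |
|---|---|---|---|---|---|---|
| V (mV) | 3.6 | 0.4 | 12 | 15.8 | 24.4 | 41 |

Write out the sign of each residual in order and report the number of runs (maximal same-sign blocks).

x=2: ŷ = -11 + 4.8·2 = -1.4; r = 3.6 − (-1.4) = 5
x=3: ŷ = -11 + 4.8·3 = 3.4; r = 0.4 − 3.4 = -3
x=5: ŷ = -11 + 4.8·5 = 13; r = 12 − 13 = -1
x=6: ŷ = -11 + 4.8·6 = 17.8; r = 15.8 − 17.8 = -2
x=8: ŷ = -11 + 4.8·8 = 27.4; r = 24.4 − 27.4 = -3
x=10: ŷ = -11 + 4.8·10 = 37; r = 41 − 37 = 4
Signs: + − − − − +
Runs: +×1, −×4, +×1 → 3

3 runs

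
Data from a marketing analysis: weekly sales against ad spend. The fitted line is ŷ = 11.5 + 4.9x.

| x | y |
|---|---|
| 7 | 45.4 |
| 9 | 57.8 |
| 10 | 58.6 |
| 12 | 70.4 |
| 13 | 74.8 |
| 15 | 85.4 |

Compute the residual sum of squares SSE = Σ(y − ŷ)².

SSE = 8.94

x=7: ŷ = 11.5 + 4.9·7 = 45.8; r = 45.4 − 45.8 = -0.4
x=9: ŷ = 11.5 + 4.9·9 = 55.6; r = 57.8 − 55.6 = 2.2
x=10: ŷ = 11.5 + 4.9·10 = 60.5; r = 58.6 − 60.5 = -1.9
x=12: ŷ = 11.5 + 4.9·12 = 70.3; r = 70.4 − 70.3 = 0.1
x=13: ŷ = 11.5 + 4.9·13 = 75.2; r = 74.8 − 75.2 = -0.4
x=15: ŷ = 11.5 + 4.9·15 = 85; r = 85.4 − 85 = 0.4
SSE = 0.16 + 4.84 + 3.61 + 0.01 + 0.16 + 0.16 = 8.94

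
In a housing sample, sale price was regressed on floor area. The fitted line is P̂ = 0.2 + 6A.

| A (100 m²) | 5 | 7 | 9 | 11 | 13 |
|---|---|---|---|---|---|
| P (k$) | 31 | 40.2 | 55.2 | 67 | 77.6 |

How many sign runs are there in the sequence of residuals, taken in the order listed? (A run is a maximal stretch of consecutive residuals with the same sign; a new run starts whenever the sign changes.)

A=5: P̂ = 0.2 + 6·5 = 30.2; e = 31 − 30.2 = 0.8
A=7: P̂ = 0.2 + 6·7 = 42.2; e = 40.2 − 42.2 = -2
A=9: P̂ = 0.2 + 6·9 = 54.2; e = 55.2 − 54.2 = 1
A=11: P̂ = 0.2 + 6·11 = 66.2; e = 67 − 66.2 = 0.8
A=13: P̂ = 0.2 + 6·13 = 78.2; e = 77.6 − 78.2 = -0.6
Signs: + − + + −
Runs: +×1, −×1, +×2, −×1 → 4

4 runs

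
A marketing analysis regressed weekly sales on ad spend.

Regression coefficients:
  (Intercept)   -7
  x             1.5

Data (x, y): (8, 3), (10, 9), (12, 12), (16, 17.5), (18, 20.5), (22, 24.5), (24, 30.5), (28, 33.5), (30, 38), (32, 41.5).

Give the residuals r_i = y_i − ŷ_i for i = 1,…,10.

x=8: ŷ = -7 + 1.5·8 = 5; r = 3 − 5 = -2
x=10: ŷ = -7 + 1.5·10 = 8; r = 9 − 8 = 1
x=12: ŷ = -7 + 1.5·12 = 11; r = 12 − 11 = 1
x=16: ŷ = -7 + 1.5·16 = 17; r = 17.5 − 17 = 0.5
x=18: ŷ = -7 + 1.5·18 = 20; r = 20.5 − 20 = 0.5
x=22: ŷ = -7 + 1.5·22 = 26; r = 24.5 − 26 = -1.5
x=24: ŷ = -7 + 1.5·24 = 29; r = 30.5 − 29 = 1.5
x=28: ŷ = -7 + 1.5·28 = 35; r = 33.5 − 35 = -1.5
x=30: ŷ = -7 + 1.5·30 = 38; r = 38 − 38 = 0
x=32: ŷ = -7 + 1.5·32 = 41; r = 41.5 − 41 = 0.5

-2, 1, 1, 0.5, 0.5, -1.5, 1.5, -1.5, 0, 0.5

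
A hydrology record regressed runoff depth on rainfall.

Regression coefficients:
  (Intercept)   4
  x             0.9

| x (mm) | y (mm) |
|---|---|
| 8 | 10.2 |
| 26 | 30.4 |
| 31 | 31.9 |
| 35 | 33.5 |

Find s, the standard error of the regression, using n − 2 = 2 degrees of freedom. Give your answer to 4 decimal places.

x=8: ŷ = 4 + 0.9·8 = 11.2; r = 10.2 − 11.2 = -1
x=26: ŷ = 4 + 0.9·26 = 27.4; r = 30.4 − 27.4 = 3
x=31: ŷ = 4 + 0.9·31 = 31.9; r = 31.9 − 31.9 = 0
x=35: ŷ = 4 + 0.9·35 = 35.5; r = 33.5 − 35.5 = -2
SSE = 1 + 9 + 0 + 4 = 14
s = √(14/2) = √7 ≈ 2.6458

s = 2.6458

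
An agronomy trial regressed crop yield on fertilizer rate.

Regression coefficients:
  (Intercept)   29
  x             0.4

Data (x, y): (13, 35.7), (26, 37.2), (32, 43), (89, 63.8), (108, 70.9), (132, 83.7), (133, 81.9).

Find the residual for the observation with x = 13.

e = 1.5

ŷ = 29 + 0.4·13 = 34.2
e = 35.7 − 34.2 = 1.5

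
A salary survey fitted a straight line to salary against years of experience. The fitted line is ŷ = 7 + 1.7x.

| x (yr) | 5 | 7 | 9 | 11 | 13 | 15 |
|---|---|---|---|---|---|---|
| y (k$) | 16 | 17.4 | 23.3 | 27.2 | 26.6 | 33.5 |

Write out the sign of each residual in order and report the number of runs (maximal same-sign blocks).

5 runs

x=5: ŷ = 7 + 1.7·5 = 15.5; e = 16 − 15.5 = 0.5
x=7: ŷ = 7 + 1.7·7 = 18.9; e = 17.4 − 18.9 = -1.5
x=9: ŷ = 7 + 1.7·9 = 22.3; e = 23.3 − 22.3 = 1
x=11: ŷ = 7 + 1.7·11 = 25.7; e = 27.2 − 25.7 = 1.5
x=13: ŷ = 7 + 1.7·13 = 29.1; e = 26.6 − 29.1 = -2.5
x=15: ŷ = 7 + 1.7·15 = 32.5; e = 33.5 − 32.5 = 1
Signs: + − + + − +
Runs: +×1, −×1, +×2, −×1, +×1 → 5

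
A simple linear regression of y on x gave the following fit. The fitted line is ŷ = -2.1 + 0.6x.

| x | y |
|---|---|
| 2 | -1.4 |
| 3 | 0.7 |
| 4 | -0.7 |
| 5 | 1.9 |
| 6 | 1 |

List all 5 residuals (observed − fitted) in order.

x=2: ŷ = -2.1 + 0.6·2 = -0.9; e = -1.4 − (-0.9) = -0.5
x=3: ŷ = -2.1 + 0.6·3 = -0.3; e = 0.7 − (-0.3) = 1
x=4: ŷ = -2.1 + 0.6·4 = 0.3; e = -0.7 − 0.3 = -1
x=5: ŷ = -2.1 + 0.6·5 = 0.9; e = 1.9 − 0.9 = 1
x=6: ŷ = -2.1 + 0.6·6 = 1.5; e = 1 − 1.5 = -0.5

-0.5, 1, -1, 1, -0.5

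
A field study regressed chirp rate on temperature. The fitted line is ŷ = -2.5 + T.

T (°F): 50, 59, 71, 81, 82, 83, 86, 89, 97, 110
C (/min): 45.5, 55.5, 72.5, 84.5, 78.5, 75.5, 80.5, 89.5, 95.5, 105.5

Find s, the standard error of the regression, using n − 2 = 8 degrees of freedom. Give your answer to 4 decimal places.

s = 3.6401

T=50: ŷ = -2.5 + 50 = 47.5; r = 45.5 − 47.5 = -2
T=59: ŷ = -2.5 + 59 = 56.5; r = 55.5 − 56.5 = -1
T=71: ŷ = -2.5 + 71 = 68.5; r = 72.5 − 68.5 = 4
T=81: ŷ = -2.5 + 81 = 78.5; r = 84.5 − 78.5 = 6
T=82: ŷ = -2.5 + 82 = 79.5; r = 78.5 − 79.5 = -1
T=83: ŷ = -2.5 + 83 = 80.5; r = 75.5 − 80.5 = -5
T=86: ŷ = -2.5 + 86 = 83.5; r = 80.5 − 83.5 = -3
T=89: ŷ = -2.5 + 89 = 86.5; r = 89.5 − 86.5 = 3
T=97: ŷ = -2.5 + 97 = 94.5; r = 95.5 − 94.5 = 1
T=110: ŷ = -2.5 + 110 = 107.5; r = 105.5 − 107.5 = -2
SSE = 4 + 1 + 16 + 36 + 1 + 25 + 9 + 9 + 1 + 4 = 106
s = √(106/8) = √13.25 ≈ 3.6401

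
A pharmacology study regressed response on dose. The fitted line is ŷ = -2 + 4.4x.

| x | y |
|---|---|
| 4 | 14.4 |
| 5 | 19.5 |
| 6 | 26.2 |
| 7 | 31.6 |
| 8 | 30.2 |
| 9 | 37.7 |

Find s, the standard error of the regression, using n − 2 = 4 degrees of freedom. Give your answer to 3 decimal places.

x=4: ŷ = -2 + 4.4·4 = 15.6; e = 14.4 − 15.6 = -1.2
x=5: ŷ = -2 + 4.4·5 = 20; e = 19.5 − 20 = -0.5
x=6: ŷ = -2 + 4.4·6 = 24.4; e = 26.2 − 24.4 = 1.8
x=7: ŷ = -2 + 4.4·7 = 28.8; e = 31.6 − 28.8 = 2.8
x=8: ŷ = -2 + 4.4·8 = 33.2; e = 30.2 − 33.2 = -3
x=9: ŷ = -2 + 4.4·9 = 37.6; e = 37.7 − 37.6 = 0.1
SSE = 1.44 + 0.25 + 3.24 + 7.84 + 9 + 0.01 = 21.78
s = √(21.78/4) = √5.445 ≈ 2.333

s = 2.333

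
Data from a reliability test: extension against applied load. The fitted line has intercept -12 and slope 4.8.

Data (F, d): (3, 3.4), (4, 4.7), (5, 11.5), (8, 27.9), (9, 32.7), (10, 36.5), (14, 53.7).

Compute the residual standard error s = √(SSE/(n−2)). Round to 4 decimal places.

F=3: ŷ = -12 + 4.8·3 = 2.4; e = 3.4 − 2.4 = 1
F=4: ŷ = -12 + 4.8·4 = 7.2; e = 4.7 − 7.2 = -2.5
F=5: ŷ = -12 + 4.8·5 = 12; e = 11.5 − 12 = -0.5
F=8: ŷ = -12 + 4.8·8 = 26.4; e = 27.9 − 26.4 = 1.5
F=9: ŷ = -12 + 4.8·9 = 31.2; e = 32.7 − 31.2 = 1.5
F=10: ŷ = -12 + 4.8·10 = 36; e = 36.5 − 36 = 0.5
F=14: ŷ = -12 + 4.8·14 = 55.2; e = 53.7 − 55.2 = -1.5
SSE = 1 + 6.25 + 0.25 + 2.25 + 2.25 + 0.25 + 2.25 = 14.5
s = √(14.5/5) = √2.9 ≈ 1.7029

s = 1.7029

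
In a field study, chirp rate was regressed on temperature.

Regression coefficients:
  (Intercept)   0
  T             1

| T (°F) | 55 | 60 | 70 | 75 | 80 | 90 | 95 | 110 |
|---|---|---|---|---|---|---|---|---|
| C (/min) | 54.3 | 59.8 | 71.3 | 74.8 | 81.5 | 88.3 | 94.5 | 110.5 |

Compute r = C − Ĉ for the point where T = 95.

r = -0.5

Ĉ = 95 = 95
r = 94.5 − 95 = -0.5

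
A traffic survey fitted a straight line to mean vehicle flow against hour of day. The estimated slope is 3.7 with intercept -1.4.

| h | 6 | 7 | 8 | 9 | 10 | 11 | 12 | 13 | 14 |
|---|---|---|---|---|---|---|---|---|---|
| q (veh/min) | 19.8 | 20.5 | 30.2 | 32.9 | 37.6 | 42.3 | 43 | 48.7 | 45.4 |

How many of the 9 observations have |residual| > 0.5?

8

h=6: ŷ = -1.4 + 3.7·6 = 20.8; e = 19.8 − 20.8 = -1
h=7: ŷ = -1.4 + 3.7·7 = 24.5; e = 20.5 − 24.5 = -4
h=8: ŷ = -1.4 + 3.7·8 = 28.2; e = 30.2 − 28.2 = 2
h=9: ŷ = -1.4 + 3.7·9 = 31.9; e = 32.9 − 31.9 = 1
h=10: ŷ = -1.4 + 3.7·10 = 35.6; e = 37.6 − 35.6 = 2
h=11: ŷ = -1.4 + 3.7·11 = 39.3; e = 42.3 − 39.3 = 3
h=12: ŷ = -1.4 + 3.7·12 = 43; e = 43 − 43 = 0
h=13: ŷ = -1.4 + 3.7·13 = 46.7; e = 48.7 − 46.7 = 2
h=14: ŷ = -1.4 + 3.7·14 = 50.4; e = 45.4 − 50.4 = -5
|e| > 0.5: h=6 (|e|=1), h=7 (|e|=4), h=8 (|e|=2), h=9 (|e|=1), h=10 (|e|=2), h=11 (|e|=3), h=13 (|e|=2), h=14 (|e|=5) → 8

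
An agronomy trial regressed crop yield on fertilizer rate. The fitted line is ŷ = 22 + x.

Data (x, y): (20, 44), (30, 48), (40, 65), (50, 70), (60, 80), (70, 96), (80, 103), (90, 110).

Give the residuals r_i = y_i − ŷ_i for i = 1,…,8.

2, -4, 3, -2, -2, 4, 1, -2

x=20: ŷ = 22 + 20 = 42; r = 44 − 42 = 2
x=30: ŷ = 22 + 30 = 52; r = 48 − 52 = -4
x=40: ŷ = 22 + 40 = 62; r = 65 − 62 = 3
x=50: ŷ = 22 + 50 = 72; r = 70 − 72 = -2
x=60: ŷ = 22 + 60 = 82; r = 80 − 82 = -2
x=70: ŷ = 22 + 70 = 92; r = 96 − 92 = 4
x=80: ŷ = 22 + 80 = 102; r = 103 − 102 = 1
x=90: ŷ = 22 + 90 = 112; r = 110 − 112 = -2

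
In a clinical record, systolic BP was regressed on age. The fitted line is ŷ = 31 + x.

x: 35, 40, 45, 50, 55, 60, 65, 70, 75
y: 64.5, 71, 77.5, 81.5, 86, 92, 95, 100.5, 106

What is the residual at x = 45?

ŷ = 31 + 45 = 76
r = 77.5 − 76 = 1.5

r = 1.5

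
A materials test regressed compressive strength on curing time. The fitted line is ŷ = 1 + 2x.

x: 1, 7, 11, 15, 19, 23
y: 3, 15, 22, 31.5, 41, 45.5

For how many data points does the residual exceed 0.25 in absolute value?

4

x=1: ŷ = 1 + 2·1 = 3; r = 3 − 3 = 0
x=7: ŷ = 1 + 2·7 = 15; r = 15 − 15 = 0
x=11: ŷ = 1 + 2·11 = 23; r = 22 − 23 = -1
x=15: ŷ = 1 + 2·15 = 31; r = 31.5 − 31 = 0.5
x=19: ŷ = 1 + 2·19 = 39; r = 41 − 39 = 2
x=23: ŷ = 1 + 2·23 = 47; r = 45.5 − 47 = -1.5
|r| > 0.25: x=11 (|r|=1), x=15 (|r|=0.5), x=19 (|r|=2), x=23 (|r|=1.5) → 4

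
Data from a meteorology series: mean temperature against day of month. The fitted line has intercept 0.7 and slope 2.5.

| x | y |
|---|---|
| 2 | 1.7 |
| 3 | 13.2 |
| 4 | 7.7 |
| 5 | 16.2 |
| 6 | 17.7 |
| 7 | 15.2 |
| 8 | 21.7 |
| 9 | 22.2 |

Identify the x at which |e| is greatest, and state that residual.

x=2: ŷ = 0.7 + 2.5·2 = 5.7; e = 1.7 − 5.7 = -4
x=3: ŷ = 0.7 + 2.5·3 = 8.2; e = 13.2 − 8.2 = 5
x=4: ŷ = 0.7 + 2.5·4 = 10.7; e = 7.7 − 10.7 = -3
x=5: ŷ = 0.7 + 2.5·5 = 13.2; e = 16.2 − 13.2 = 3
x=6: ŷ = 0.7 + 2.5·6 = 15.7; e = 17.7 − 15.7 = 2
x=7: ŷ = 0.7 + 2.5·7 = 18.2; e = 15.2 − 18.2 = -3
x=8: ŷ = 0.7 + 2.5·8 = 20.7; e = 21.7 − 20.7 = 1
x=9: ŷ = 0.7 + 2.5·9 = 23.2; e = 22.2 − 23.2 = -1
Largest |e| is 5 at x = 3, residual 5.

x = 3, e = 5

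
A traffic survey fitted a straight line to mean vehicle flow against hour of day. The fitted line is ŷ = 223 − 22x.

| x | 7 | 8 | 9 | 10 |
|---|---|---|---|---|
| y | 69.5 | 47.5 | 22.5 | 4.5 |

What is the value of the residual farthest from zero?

x=7: ŷ = 223 − 22·7 = 69; r = 69.5 − 69 = 0.5
x=8: ŷ = 223 − 22·8 = 47; r = 47.5 − 47 = 0.5
x=9: ŷ = 223 − 22·9 = 25; r = 22.5 − 25 = -2.5
x=10: ŷ = 223 − 22·10 = 3; r = 4.5 − 3 = 1.5
Largest |r| is 2.5 at x = 9, residual -2.5.

r = -2.5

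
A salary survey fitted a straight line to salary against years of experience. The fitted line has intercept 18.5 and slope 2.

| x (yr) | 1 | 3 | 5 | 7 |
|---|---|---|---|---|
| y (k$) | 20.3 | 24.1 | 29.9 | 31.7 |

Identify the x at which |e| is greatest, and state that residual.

x = 5, e = 1.4

x=1: ŷ = 18.5 + 2·1 = 20.5; e = 20.3 − 20.5 = -0.2
x=3: ŷ = 18.5 + 2·3 = 24.5; e = 24.1 − 24.5 = -0.4
x=5: ŷ = 18.5 + 2·5 = 28.5; e = 29.9 − 28.5 = 1.4
x=7: ŷ = 18.5 + 2·7 = 32.5; e = 31.7 − 32.5 = -0.8
Largest |e| is 1.4 at x = 5, residual 1.4.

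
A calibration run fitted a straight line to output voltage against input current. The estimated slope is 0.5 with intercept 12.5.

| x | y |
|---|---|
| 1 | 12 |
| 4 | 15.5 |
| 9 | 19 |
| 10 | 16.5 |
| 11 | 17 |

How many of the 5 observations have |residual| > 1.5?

x=1: ŷ = 12.5 + 0.5·1 = 13; r = 12 − 13 = -1
x=4: ŷ = 12.5 + 0.5·4 = 14.5; r = 15.5 − 14.5 = 1
x=9: ŷ = 12.5 + 0.5·9 = 17; r = 19 − 17 = 2
x=10: ŷ = 12.5 + 0.5·10 = 17.5; r = 16.5 − 17.5 = -1
x=11: ŷ = 12.5 + 0.5·11 = 18; r = 17 − 18 = -1
|r| > 1.5: x=9 (|r|=2) → 1

1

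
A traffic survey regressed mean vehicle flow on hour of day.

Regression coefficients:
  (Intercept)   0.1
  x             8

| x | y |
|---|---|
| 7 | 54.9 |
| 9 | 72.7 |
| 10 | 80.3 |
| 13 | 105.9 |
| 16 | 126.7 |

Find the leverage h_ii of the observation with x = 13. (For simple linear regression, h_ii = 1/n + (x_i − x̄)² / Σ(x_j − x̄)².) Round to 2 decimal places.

h = 0.28

x̄ = (7 + 9 + 10 + 13 + 16)/5 = 11
Σ(x − x̄)² = 16 + 4 + 1 + 4 + 25 = 50
h = 1/5 + (2)²/50 = 0.2 + 0.08 = 0.28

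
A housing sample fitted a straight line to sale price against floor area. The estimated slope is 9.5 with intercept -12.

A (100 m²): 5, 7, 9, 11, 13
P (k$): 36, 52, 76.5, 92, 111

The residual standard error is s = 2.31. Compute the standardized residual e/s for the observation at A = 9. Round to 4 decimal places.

P̂ = -12 + 9.5·9 = 73.5
e = 76.5 − 73.5 = 3
e/s = 3 / 2.31 = 1.2987

1.2987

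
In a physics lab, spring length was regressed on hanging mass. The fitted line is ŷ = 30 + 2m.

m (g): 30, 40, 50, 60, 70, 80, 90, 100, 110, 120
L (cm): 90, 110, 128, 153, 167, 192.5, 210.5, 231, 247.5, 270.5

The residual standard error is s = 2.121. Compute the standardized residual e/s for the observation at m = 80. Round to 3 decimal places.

ŷ = 30 + 2·80 = 190
e = 192.5 − 190 = 2.5
e/s = 2.5 / 2.121 = 1.179

1.179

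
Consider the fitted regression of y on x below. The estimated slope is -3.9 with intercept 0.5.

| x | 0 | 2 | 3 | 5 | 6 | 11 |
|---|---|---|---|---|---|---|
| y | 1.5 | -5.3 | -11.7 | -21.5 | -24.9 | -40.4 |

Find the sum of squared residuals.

x=0: ŷ = 0.5 − 3.9·0 = 0.5; r = 1.5 − 0.5 = 1
x=2: ŷ = 0.5 − 3.9·2 = -7.3; r = -5.3 − (-7.3) = 2
x=3: ŷ = 0.5 − 3.9·3 = -11.2; r = -11.7 − (-11.2) = -0.5
x=5: ŷ = 0.5 − 3.9·5 = -19; r = -21.5 − (-19) = -2.5
x=6: ŷ = 0.5 − 3.9·6 = -22.9; r = -24.9 − (-22.9) = -2
x=11: ŷ = 0.5 − 3.9·11 = -42.4; r = -40.4 − (-42.4) = 2
SSE = 1 + 4 + 0.25 + 6.25 + 4 + 4 = 19.5

SSE = 19.5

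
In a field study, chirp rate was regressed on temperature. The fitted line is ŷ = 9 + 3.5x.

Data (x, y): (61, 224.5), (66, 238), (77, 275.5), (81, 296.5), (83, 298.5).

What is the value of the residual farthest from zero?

e = 4

x=61: ŷ = 9 + 3.5·61 = 222.5; e = 224.5 − 222.5 = 2
x=66: ŷ = 9 + 3.5·66 = 240; e = 238 − 240 = -2
x=77: ŷ = 9 + 3.5·77 = 278.5; e = 275.5 − 278.5 = -3
x=81: ŷ = 9 + 3.5·81 = 292.5; e = 296.5 − 292.5 = 4
x=83: ŷ = 9 + 3.5·83 = 299.5; e = 298.5 − 299.5 = -1
Largest |e| is 4 at x = 81, residual 4.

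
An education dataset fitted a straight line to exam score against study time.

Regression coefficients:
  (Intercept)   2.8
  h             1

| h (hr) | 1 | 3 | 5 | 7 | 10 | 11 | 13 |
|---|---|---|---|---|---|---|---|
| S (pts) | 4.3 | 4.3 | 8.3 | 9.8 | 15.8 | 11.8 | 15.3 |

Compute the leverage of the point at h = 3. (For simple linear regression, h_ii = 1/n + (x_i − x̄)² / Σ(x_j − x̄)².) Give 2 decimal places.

h̄ = (1 + 3 + 5 + 7 + 10 + 11 + 13)/7 = 7.14286
Σ(h − h̄)² = 37.7347 + 17.1633 + 4.59184 + 0.0204082 + 8.16327 + 14.8776 + 34.3061 = 116.857
h = 1/7 + (-4.14286)²/116.857 = 0.142857 + 0.146874 = 0.29

h = 0.29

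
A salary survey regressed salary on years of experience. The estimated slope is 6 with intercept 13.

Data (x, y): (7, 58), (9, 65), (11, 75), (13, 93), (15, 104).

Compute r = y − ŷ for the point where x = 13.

r = 2

ŷ = 13 + 6·13 = 91
r = 93 − 91 = 2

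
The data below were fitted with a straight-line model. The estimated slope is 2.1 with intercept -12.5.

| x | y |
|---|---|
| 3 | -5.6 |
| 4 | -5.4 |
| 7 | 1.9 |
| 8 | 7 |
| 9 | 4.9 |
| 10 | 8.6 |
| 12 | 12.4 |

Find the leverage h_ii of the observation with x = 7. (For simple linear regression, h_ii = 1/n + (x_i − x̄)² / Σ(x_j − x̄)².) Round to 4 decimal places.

h = 0.1481

x̄ = (3 + 4 + 7 + 8 + 9 + 10 + 12)/7 = 7.57143
Σ(x − x̄)² = 20.898 + 12.7551 + 0.326531 + 0.183673 + 2.04082 + 5.89796 + 19.6122 = 61.7143
h = 1/7 + (-0.571429)²/61.7143 = 0.142857 + 0.00529101 = 0.1481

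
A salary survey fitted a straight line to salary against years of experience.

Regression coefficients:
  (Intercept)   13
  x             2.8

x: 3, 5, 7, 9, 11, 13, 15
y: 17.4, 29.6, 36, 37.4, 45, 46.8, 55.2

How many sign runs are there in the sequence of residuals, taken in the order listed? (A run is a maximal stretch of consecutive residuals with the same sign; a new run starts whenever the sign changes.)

6 runs

x=3: ŷ = 13 + 2.8·3 = 21.4; r = 17.4 − 21.4 = -4
x=5: ŷ = 13 + 2.8·5 = 27; r = 29.6 − 27 = 2.6
x=7: ŷ = 13 + 2.8·7 = 32.6; r = 36 − 32.6 = 3.4
x=9: ŷ = 13 + 2.8·9 = 38.2; r = 37.4 − 38.2 = -0.8
x=11: ŷ = 13 + 2.8·11 = 43.8; r = 45 − 43.8 = 1.2
x=13: ŷ = 13 + 2.8·13 = 49.4; r = 46.8 − 49.4 = -2.6
x=15: ŷ = 13 + 2.8·15 = 55; r = 55.2 − 55 = 0.2
Signs: − + + − + − +
Runs: −×1, +×2, −×1, +×1, −×1, +×1 → 6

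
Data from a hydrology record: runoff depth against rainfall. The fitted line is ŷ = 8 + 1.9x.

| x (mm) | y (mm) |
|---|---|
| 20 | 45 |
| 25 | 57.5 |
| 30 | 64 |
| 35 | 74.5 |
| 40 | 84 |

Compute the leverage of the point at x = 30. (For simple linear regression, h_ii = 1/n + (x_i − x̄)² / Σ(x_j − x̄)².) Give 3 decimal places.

h = 0.200

x̄ = (20 + 25 + 30 + 35 + 40)/5 = 30
Σ(x − x̄)² = 100 + 25 + 0 + 25 + 100 = 250
h = 1/5 + (0)²/250 = 0.2 + 0 = 0.200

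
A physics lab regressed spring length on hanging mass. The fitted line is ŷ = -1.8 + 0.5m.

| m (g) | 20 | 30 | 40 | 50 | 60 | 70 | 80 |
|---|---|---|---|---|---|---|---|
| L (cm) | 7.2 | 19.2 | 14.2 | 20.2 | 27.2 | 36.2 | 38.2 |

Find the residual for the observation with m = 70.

ŷ = -1.8 + 0.5·70 = 33.2
e = 36.2 − 33.2 = 3

e = 3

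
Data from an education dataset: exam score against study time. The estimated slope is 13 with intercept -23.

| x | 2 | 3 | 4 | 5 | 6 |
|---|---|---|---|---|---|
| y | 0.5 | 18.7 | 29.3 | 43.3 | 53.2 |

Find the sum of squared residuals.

SSE = 18.56

x=2: ŷ = -23 + 13·2 = 3; e = 0.5 − 3 = -2.5
x=3: ŷ = -23 + 13·3 = 16; e = 18.7 − 16 = 2.7
x=4: ŷ = -23 + 13·4 = 29; e = 29.3 − 29 = 0.3
x=5: ŷ = -23 + 13·5 = 42; e = 43.3 − 42 = 1.3
x=6: ŷ = -23 + 13·6 = 55; e = 53.2 − 55 = -1.8
SSE = 6.25 + 7.29 + 0.09 + 1.69 + 3.24 = 18.56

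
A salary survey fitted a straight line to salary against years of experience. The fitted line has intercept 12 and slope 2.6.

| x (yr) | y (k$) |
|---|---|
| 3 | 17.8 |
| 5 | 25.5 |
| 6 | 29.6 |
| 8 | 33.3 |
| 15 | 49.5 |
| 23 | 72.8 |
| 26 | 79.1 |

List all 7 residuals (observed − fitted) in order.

x=3: ŷ = 12 + 2.6·3 = 19.8; r = 17.8 − 19.8 = -2
x=5: ŷ = 12 + 2.6·5 = 25; r = 25.5 − 25 = 0.5
x=6: ŷ = 12 + 2.6·6 = 27.6; r = 29.6 − 27.6 = 2
x=8: ŷ = 12 + 2.6·8 = 32.8; r = 33.3 − 32.8 = 0.5
x=15: ŷ = 12 + 2.6·15 = 51; r = 49.5 − 51 = -1.5
x=23: ŷ = 12 + 2.6·23 = 71.8; r = 72.8 − 71.8 = 1
x=26: ŷ = 12 + 2.6·26 = 79.6; r = 79.1 − 79.6 = -0.5

-2, 0.5, 2, 0.5, -1.5, 1, -0.5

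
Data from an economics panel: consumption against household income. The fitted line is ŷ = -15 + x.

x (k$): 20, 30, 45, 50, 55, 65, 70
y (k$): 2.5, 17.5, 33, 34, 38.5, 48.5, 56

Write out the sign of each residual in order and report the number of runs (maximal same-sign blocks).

x=20: ŷ = -15 + 20 = 5; r = 2.5 − 5 = -2.5
x=30: ŷ = -15 + 30 = 15; r = 17.5 − 15 = 2.5
x=45: ŷ = -15 + 45 = 30; r = 33 − 30 = 3
x=50: ŷ = -15 + 50 = 35; r = 34 − 35 = -1
x=55: ŷ = -15 + 55 = 40; r = 38.5 − 40 = -1.5
x=65: ŷ = -15 + 65 = 50; r = 48.5 − 50 = -1.5
x=70: ŷ = -15 + 70 = 55; r = 56 − 55 = 1
Signs: − + + − − − +
Runs: −×1, +×2, −×3, +×1 → 4

4 runs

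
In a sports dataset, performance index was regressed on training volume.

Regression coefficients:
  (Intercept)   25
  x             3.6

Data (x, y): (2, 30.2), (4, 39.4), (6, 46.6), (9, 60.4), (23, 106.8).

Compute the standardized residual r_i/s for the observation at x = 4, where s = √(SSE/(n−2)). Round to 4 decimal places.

0.0000

x=2: ŷ = 25 + 3.6·2 = 32.2; r = 30.2 − 32.2 = -2
x=4: ŷ = 25 + 3.6·4 = 39.4; r = 39.4 − 39.4 = 0
x=6: ŷ = 25 + 3.6·6 = 46.6; r = 46.6 − 46.6 = 0
x=9: ŷ = 25 + 3.6·9 = 57.4; r = 60.4 − 57.4 = 3
x=23: ŷ = 25 + 3.6·23 = 107.8; r = 106.8 − 107.8 = -1
SSE = 4 + 0 + 0 + 9 + 1 = 14
s = √(14/3) = 2.16025
r/s = 0 / 2.16025 = 0.0000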